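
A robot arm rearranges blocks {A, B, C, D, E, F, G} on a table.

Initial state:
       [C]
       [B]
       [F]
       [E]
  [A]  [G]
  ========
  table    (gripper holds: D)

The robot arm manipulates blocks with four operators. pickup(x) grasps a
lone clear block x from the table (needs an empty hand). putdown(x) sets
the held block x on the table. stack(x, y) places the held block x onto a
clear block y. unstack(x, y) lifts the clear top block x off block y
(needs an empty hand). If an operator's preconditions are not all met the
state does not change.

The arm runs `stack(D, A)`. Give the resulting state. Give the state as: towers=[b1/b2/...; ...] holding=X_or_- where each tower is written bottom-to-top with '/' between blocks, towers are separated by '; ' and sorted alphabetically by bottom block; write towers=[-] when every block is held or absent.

towers=[A/D; G/E/F/B/C] holding=-

before: towers=[A; G/E/F/B/C] holding=D
pre[stack(D, A)]: holding(D) ✓, clear(A) ✓, D≠A ✓
all met → apply stack(D, A)
after:  towers=[A/D; G/E/F/B/C] holding=-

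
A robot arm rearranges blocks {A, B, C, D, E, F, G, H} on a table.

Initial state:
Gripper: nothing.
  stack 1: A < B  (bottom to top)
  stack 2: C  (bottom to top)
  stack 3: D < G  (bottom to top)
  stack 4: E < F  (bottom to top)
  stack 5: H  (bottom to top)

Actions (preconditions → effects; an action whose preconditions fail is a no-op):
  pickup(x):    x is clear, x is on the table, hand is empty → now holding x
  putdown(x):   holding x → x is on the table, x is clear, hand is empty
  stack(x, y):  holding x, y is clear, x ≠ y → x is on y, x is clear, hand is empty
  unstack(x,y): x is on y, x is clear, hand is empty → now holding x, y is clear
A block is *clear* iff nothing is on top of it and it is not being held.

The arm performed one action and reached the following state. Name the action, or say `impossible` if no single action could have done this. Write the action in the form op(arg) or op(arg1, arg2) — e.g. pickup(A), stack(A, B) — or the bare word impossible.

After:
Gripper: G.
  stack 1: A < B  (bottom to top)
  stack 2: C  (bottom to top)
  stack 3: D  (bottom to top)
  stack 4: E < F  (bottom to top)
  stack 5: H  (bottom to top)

unstack(G, D)

target: towers=[A/B; C; D; E/F; H] holding=G
     unstack(G, D) → towers=[A/B; C; D; E/F; H] holding=G  ← match
         pickup(H) → towers=[A/B; C; D/G; E/F] holding=H
     unstack(B, A) → towers=[A; C; D/G; E/F; H] holding=B
     unstack(F, E) → towers=[A/B; C; D/G; E; H] holding=F
         pickup(C) → towers=[A/B; D/G; E/F; H] holding=C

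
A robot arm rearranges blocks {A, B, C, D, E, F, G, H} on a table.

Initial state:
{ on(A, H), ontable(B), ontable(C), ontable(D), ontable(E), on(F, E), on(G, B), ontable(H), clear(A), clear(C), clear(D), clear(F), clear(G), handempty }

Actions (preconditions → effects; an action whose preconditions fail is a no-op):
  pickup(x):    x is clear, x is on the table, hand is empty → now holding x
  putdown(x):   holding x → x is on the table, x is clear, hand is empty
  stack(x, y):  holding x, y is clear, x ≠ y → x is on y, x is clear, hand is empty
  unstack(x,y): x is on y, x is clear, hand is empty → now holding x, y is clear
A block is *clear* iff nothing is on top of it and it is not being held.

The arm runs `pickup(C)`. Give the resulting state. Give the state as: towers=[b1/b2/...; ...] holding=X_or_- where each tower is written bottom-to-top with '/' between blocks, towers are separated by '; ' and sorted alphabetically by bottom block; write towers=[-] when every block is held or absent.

before: towers=[B/G; C; D; E/F; H/A] holding=-
pre[pickup(C)]: clear(C) ✓, ontable(C) ✓, handempty ✓
all met → apply pickup(C)
after:  towers=[B/G; D; E/F; H/A] holding=C

towers=[B/G; D; E/F; H/A] holding=C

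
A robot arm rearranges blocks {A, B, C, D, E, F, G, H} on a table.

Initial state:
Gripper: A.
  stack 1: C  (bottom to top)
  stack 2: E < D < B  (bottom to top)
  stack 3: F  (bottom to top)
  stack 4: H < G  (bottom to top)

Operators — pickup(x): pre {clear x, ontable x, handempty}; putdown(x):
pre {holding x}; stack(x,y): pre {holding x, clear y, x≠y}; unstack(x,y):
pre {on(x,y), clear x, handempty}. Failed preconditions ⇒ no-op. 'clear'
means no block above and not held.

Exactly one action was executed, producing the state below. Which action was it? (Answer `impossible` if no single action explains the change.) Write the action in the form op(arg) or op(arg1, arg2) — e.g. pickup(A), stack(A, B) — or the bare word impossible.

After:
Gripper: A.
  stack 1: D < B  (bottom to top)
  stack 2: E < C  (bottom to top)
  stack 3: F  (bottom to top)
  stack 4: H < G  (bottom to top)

impossible

target: towers=[D/B; E/C; F; H/G] holding=A
        putdown(A) → towers=[A; C; E/D/B; F; H/G] holding=-
       stack(A, G) → towers=[C; E/D/B; F; H/G/A] holding=-
       stack(A, B) → towers=[C; E/D/B/A; F; H/G] holding=-
       stack(A, F) → towers=[C; E/D/B; F/A; H/G] holding=-
       stack(A, C) → towers=[C/A; E/D/B; F; H/G] holding=-
none of the 5 applicable actions match → impossible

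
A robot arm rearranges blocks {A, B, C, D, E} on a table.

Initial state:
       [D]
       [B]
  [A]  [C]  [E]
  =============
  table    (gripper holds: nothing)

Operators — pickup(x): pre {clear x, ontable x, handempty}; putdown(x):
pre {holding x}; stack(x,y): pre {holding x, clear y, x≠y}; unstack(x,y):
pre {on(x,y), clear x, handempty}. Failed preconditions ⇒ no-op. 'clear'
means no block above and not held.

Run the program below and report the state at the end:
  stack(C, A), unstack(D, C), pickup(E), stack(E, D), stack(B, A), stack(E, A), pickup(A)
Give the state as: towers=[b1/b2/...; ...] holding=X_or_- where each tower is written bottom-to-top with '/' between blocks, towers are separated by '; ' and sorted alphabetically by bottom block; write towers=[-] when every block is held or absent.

step 1 (stack(C, A)) [no-op]: towers=[A; C/B/D; E] holding=-
step 2 (unstack(D, C)) [no-op]: towers=[A; C/B/D; E] holding=-
step 3 (pickup(E)): towers=[A; C/B/D] holding=E
step 4 (stack(E, D)): towers=[A; C/B/D/E] holding=-
step 5 (stack(B, A)) [no-op]: towers=[A; C/B/D/E] holding=-
step 6 (stack(E, A)) [no-op]: towers=[A; C/B/D/E] holding=-
step 7 (pickup(A)): towers=[C/B/D/E] holding=A

towers=[C/B/D/E] holding=A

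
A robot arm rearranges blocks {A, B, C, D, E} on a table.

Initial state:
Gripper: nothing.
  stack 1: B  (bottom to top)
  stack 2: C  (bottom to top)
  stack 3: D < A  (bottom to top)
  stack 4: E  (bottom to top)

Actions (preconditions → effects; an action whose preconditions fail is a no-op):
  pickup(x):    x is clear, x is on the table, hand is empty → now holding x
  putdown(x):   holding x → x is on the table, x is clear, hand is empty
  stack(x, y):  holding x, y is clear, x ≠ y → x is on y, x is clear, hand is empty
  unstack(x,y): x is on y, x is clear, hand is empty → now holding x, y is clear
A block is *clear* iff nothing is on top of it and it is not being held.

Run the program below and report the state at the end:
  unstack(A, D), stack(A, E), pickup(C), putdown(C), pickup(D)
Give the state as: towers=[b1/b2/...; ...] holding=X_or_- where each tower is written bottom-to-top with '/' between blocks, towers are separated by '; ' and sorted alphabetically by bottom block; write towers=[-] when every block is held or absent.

towers=[B; C; E/A] holding=D

step 1 (unstack(A, D)): towers=[B; C; D; E] holding=A
step 2 (stack(A, E)): towers=[B; C; D; E/A] holding=-
step 3 (pickup(C)): towers=[B; D; E/A] holding=C
step 4 (putdown(C)): towers=[B; C; D; E/A] holding=-
step 5 (pickup(D)): towers=[B; C; E/A] holding=D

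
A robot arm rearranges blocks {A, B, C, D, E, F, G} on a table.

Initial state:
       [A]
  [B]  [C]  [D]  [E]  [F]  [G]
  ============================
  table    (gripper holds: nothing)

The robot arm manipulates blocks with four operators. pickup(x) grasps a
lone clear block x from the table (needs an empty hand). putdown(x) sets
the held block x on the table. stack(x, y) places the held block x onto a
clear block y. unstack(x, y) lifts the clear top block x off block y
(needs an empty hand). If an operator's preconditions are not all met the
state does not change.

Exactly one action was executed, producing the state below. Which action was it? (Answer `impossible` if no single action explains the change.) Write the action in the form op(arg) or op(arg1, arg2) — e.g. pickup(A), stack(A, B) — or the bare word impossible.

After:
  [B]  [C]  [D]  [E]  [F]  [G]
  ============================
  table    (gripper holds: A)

target: towers=[B; C; D; E; F; G] holding=A
         pickup(B) → towers=[C/A; D; E; F; G] holding=B
         pickup(F) → towers=[B; C/A; D; E; G] holding=F
         pickup(G) → towers=[B; C/A; D; E; F] holding=G
         pickup(D) → towers=[B; C/A; E; F; G] holding=D
     unstack(A, C) → towers=[B; C; D; E; F; G] holding=A  ← match
         pickup(E) → towers=[B; C/A; D; F; G] holding=E

unstack(A, C)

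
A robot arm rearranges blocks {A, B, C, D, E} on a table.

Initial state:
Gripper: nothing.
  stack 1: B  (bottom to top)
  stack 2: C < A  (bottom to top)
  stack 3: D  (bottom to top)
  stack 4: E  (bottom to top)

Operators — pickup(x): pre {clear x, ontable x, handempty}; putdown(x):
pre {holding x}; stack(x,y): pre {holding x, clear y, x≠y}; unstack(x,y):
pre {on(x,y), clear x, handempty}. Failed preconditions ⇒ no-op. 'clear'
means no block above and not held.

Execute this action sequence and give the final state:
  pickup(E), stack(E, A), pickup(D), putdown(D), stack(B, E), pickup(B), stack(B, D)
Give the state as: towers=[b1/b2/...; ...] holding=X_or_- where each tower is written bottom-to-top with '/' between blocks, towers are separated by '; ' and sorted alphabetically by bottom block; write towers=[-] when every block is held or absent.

step 1 (pickup(E)): towers=[B; C/A; D] holding=E
step 2 (stack(E, A)): towers=[B; C/A/E; D] holding=-
step 3 (pickup(D)): towers=[B; C/A/E] holding=D
step 4 (putdown(D)): towers=[B; C/A/E; D] holding=-
step 5 (stack(B, E)) [no-op]: towers=[B; C/A/E; D] holding=-
step 6 (pickup(B)): towers=[C/A/E; D] holding=B
step 7 (stack(B, D)): towers=[C/A/E; D/B] holding=-

towers=[C/A/E; D/B] holding=-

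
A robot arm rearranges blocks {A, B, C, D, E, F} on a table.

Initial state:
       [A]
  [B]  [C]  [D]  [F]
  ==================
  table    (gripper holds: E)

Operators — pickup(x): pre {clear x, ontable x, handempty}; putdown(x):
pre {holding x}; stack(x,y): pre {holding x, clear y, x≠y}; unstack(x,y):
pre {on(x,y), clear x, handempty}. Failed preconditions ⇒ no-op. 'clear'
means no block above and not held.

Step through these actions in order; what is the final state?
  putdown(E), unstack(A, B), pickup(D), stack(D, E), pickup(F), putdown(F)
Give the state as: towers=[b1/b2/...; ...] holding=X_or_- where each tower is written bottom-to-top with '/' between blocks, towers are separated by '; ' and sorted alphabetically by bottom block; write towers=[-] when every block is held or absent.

towers=[B; C/A; E/D; F] holding=-

step 1 (putdown(E)): towers=[B; C/A; D; E; F] holding=-
step 2 (unstack(A, B)) [no-op]: towers=[B; C/A; D; E; F] holding=-
step 3 (pickup(D)): towers=[B; C/A; E; F] holding=D
step 4 (stack(D, E)): towers=[B; C/A; E/D; F] holding=-
step 5 (pickup(F)): towers=[B; C/A; E/D] holding=F
step 6 (putdown(F)): towers=[B; C/A; E/D; F] holding=-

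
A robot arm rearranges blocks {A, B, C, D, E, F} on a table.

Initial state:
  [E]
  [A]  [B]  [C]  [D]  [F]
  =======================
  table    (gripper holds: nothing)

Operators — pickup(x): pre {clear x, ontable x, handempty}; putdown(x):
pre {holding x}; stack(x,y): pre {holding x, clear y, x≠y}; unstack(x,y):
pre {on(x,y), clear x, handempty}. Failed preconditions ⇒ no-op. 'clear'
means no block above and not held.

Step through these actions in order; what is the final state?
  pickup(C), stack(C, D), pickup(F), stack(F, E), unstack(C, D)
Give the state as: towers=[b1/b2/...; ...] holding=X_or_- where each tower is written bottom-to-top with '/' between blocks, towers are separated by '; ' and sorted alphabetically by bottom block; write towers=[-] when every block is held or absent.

step 1 (pickup(C)): towers=[A/E; B; D; F] holding=C
step 2 (stack(C, D)): towers=[A/E; B; D/C; F] holding=-
step 3 (pickup(F)): towers=[A/E; B; D/C] holding=F
step 4 (stack(F, E)): towers=[A/E/F; B; D/C] holding=-
step 5 (unstack(C, D)): towers=[A/E/F; B; D] holding=C

towers=[A/E/F; B; D] holding=C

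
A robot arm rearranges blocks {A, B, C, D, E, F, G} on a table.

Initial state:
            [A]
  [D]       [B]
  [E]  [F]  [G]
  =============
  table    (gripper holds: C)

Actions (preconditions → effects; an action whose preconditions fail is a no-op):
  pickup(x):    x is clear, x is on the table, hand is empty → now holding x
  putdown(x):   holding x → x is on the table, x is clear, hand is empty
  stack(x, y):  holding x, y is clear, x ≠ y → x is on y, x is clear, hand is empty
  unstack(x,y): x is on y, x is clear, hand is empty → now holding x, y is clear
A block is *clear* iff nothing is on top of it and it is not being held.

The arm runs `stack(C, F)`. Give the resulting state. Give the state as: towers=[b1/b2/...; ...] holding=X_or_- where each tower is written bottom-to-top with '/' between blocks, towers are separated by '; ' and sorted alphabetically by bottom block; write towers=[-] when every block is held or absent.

before: towers=[E/D; F; G/B/A] holding=C
pre[stack(C, F)]: holding(C) ok, clear(F) ok, C≠F ok
all met → apply stack(C, F)
after:  towers=[E/D; F/C; G/B/A] holding=-

towers=[E/D; F/C; G/B/A] holding=-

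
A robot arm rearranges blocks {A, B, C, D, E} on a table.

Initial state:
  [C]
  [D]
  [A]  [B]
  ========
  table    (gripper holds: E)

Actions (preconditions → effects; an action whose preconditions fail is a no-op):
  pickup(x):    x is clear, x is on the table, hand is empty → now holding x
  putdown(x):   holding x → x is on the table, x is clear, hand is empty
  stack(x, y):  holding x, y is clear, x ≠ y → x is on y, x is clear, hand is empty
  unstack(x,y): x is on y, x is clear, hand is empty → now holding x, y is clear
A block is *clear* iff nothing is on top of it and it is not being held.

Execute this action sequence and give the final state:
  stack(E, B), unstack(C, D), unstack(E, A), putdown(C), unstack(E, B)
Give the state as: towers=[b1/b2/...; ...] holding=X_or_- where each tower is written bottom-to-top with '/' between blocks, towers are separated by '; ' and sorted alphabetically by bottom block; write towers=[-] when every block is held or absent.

step 1 (stack(E, B)): towers=[A/D/C; B/E] holding=-
step 2 (unstack(C, D)): towers=[A/D; B/E] holding=C
step 3 (unstack(E, A)) [no-op]: towers=[A/D; B/E] holding=C
step 4 (putdown(C)): towers=[A/D; B/E; C] holding=-
step 5 (unstack(E, B)): towers=[A/D; B; C] holding=E

towers=[A/D; B; C] holding=E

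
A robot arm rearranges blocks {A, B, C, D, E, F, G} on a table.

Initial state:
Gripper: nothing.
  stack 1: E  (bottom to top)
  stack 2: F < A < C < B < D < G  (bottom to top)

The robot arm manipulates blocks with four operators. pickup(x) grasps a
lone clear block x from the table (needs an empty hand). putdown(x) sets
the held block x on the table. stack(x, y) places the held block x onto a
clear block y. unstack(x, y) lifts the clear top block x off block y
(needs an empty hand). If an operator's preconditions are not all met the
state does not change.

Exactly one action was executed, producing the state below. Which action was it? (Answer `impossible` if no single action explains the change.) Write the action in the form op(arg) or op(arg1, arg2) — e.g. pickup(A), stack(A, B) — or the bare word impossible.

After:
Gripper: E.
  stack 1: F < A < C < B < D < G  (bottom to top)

pickup(E)

target: towers=[F/A/C/B/D/G] holding=E
     unstack(G, D) → towers=[E; F/A/C/B/D] holding=G
         pickup(E) → towers=[F/A/C/B/D/G] holding=E  ← match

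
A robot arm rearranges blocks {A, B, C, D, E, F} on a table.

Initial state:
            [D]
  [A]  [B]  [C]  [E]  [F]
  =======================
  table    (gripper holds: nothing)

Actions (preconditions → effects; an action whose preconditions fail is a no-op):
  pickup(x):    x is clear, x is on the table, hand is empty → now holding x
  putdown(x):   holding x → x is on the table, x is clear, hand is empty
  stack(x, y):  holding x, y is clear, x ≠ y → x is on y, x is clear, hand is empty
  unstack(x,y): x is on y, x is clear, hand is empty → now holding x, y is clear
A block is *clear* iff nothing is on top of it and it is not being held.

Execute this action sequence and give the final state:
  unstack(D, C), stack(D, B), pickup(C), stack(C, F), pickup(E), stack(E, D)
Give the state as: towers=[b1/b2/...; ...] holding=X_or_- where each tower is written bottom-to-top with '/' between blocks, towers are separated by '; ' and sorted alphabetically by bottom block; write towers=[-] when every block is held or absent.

step 1 (unstack(D, C)): towers=[A; B; C; E; F] holding=D
step 2 (stack(D, B)): towers=[A; B/D; C; E; F] holding=-
step 3 (pickup(C)): towers=[A; B/D; E; F] holding=C
step 4 (stack(C, F)): towers=[A; B/D; E; F/C] holding=-
step 5 (pickup(E)): towers=[A; B/D; F/C] holding=E
step 6 (stack(E, D)): towers=[A; B/D/E; F/C] holding=-

towers=[A; B/D/E; F/C] holding=-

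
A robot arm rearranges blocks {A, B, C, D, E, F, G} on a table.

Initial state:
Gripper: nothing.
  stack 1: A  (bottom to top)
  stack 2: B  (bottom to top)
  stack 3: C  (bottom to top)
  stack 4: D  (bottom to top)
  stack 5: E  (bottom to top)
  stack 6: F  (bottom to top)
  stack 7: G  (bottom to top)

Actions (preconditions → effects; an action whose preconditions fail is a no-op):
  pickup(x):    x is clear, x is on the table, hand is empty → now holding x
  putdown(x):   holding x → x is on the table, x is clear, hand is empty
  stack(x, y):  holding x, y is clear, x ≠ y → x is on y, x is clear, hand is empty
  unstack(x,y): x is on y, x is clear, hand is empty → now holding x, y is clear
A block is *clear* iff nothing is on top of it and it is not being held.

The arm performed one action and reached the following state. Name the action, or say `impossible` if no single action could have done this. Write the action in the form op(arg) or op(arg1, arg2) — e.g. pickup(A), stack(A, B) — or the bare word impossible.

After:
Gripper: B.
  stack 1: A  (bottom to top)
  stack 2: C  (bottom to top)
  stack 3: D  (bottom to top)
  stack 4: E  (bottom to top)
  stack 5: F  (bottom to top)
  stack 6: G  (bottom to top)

target: towers=[A; C; D; E; F; G] holding=B
         pickup(B) → towers=[A; C; D; E; F; G] holding=B  ← match
         pickup(F) → towers=[A; B; C; D; E; G] holding=F
         pickup(G) → towers=[A; B; C; D; E; F] holding=G
         pickup(D) → towers=[A; B; C; E; F; G] holding=D
         pickup(A) → towers=[B; C; D; E; F; G] holding=A
         pickup(E) → towers=[A; B; C; D; F; G] holding=E
         pickup(C) → towers=[A; B; D; E; F; G] holding=C

pickup(B)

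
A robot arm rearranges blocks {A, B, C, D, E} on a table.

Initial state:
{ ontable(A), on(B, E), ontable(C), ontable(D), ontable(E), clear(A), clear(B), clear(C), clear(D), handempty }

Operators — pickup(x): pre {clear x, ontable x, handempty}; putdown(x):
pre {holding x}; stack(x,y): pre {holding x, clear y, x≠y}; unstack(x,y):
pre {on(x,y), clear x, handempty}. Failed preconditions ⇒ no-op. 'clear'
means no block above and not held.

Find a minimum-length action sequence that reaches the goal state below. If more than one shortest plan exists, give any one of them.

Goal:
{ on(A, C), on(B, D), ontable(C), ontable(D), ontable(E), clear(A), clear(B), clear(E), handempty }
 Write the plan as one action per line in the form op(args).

step 1 (unstack(B, E)): towers=[A; C; D; E] holding=B
step 2 (stack(B, D)): towers=[A; C; D/B; E] holding=-
step 3 (pickup(A)): towers=[C; D/B; E] holding=A
step 4 (stack(A, C)): towers=[C/A; D/B; E] holding=-
goal check: towers=[C/A; D/B; E] holding=- — reached (length 4, optimal by BFS)

unstack(B, E)
stack(B, D)
pickup(A)
stack(A, C)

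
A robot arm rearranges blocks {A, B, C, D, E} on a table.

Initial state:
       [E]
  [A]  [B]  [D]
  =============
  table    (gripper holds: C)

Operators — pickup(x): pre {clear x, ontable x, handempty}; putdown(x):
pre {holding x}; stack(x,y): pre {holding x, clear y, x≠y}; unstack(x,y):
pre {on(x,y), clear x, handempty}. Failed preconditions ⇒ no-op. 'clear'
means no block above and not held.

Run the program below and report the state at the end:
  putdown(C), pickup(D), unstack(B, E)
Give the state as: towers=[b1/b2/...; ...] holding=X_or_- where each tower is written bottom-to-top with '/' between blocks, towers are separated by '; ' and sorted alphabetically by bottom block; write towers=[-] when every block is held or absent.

step 1 (putdown(C)): towers=[A; B/E; C; D] holding=-
step 2 (pickup(D)): towers=[A; B/E; C] holding=D
step 3 (unstack(B, E)) [no-op]: towers=[A; B/E; C] holding=D

towers=[A; B/E; C] holding=D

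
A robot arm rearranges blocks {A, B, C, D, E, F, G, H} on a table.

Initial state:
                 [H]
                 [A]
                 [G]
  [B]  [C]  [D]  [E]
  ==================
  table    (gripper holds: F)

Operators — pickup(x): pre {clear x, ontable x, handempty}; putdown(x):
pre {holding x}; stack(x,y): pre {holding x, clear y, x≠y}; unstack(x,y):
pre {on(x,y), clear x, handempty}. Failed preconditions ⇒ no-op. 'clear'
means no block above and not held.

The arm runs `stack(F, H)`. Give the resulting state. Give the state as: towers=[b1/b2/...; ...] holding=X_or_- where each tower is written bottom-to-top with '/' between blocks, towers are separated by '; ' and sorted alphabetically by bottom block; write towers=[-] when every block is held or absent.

towers=[B; C; D; E/G/A/H/F] holding=-

before: towers=[B; C; D; E/G/A/H] holding=F
pre[stack(F, H)]: holding(F) ok, clear(H) ok, F≠H ok
all met → apply stack(F, H)
after:  towers=[B; C; D; E/G/A/H/F] holding=-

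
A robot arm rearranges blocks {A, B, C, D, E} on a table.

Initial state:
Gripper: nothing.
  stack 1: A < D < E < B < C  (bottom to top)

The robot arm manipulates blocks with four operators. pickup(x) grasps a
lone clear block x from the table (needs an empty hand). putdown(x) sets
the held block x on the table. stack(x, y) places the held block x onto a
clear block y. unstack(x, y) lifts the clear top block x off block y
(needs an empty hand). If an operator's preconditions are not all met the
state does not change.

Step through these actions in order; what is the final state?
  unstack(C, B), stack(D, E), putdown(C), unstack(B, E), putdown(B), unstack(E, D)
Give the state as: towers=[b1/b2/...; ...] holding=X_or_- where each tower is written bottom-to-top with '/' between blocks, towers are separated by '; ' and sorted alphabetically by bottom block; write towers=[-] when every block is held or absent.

step 1 (unstack(C, B)): towers=[A/D/E/B] holding=C
step 2 (stack(D, E)) [no-op]: towers=[A/D/E/B] holding=C
step 3 (putdown(C)): towers=[A/D/E/B; C] holding=-
step 4 (unstack(B, E)): towers=[A/D/E; C] holding=B
step 5 (putdown(B)): towers=[A/D/E; B; C] holding=-
step 6 (unstack(E, D)): towers=[A/D; B; C] holding=E

towers=[A/D; B; C] holding=E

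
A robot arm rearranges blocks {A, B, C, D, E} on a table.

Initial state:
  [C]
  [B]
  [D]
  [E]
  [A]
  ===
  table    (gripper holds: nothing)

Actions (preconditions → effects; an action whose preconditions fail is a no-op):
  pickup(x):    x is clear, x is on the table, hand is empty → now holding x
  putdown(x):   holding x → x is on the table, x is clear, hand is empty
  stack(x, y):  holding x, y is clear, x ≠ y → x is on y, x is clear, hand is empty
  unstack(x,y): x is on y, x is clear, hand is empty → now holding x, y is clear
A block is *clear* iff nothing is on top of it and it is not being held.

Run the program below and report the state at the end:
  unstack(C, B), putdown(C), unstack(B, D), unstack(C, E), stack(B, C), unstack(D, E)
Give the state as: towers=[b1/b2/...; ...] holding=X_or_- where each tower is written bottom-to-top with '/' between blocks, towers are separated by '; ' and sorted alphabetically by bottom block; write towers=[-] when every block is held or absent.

step 1 (unstack(C, B)): towers=[A/E/D/B] holding=C
step 2 (putdown(C)): towers=[A/E/D/B; C] holding=-
step 3 (unstack(B, D)): towers=[A/E/D; C] holding=B
step 4 (unstack(C, E)) [no-op]: towers=[A/E/D; C] holding=B
step 5 (stack(B, C)): towers=[A/E/D; C/B] holding=-
step 6 (unstack(D, E)): towers=[A/E; C/B] holding=D

towers=[A/E; C/B] holding=D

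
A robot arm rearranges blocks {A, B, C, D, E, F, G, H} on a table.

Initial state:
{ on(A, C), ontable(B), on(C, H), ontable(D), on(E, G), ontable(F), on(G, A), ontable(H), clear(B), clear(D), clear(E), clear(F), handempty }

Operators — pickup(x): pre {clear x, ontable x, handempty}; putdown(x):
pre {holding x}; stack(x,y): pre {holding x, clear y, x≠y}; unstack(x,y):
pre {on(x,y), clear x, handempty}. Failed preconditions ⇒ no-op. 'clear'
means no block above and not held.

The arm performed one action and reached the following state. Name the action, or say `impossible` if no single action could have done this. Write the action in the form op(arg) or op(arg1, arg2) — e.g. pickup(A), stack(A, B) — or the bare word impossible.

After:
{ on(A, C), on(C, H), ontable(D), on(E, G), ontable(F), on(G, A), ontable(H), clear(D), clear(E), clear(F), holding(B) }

target: towers=[D; F; H/C/A/G/E] holding=B
     unstack(E, G) → towers=[B; D; F; H/C/A/G] holding=E
         pickup(B) → towers=[D; F; H/C/A/G/E] holding=B  ← match
         pickup(F) → towers=[B; D; H/C/A/G/E] holding=F
         pickup(D) → towers=[B; F; H/C/A/G/E] holding=D

pickup(B)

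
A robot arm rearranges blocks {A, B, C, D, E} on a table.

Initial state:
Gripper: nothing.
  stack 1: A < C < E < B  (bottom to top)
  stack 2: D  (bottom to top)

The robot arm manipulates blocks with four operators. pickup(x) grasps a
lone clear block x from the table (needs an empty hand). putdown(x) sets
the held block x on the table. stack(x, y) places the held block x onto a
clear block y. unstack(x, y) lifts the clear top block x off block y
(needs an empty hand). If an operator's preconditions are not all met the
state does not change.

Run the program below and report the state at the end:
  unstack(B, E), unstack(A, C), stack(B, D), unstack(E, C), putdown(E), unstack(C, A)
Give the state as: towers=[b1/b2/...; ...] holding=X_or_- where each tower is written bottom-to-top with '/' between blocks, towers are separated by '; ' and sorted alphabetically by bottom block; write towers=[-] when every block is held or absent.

towers=[A; D/B; E] holding=C

step 1 (unstack(B, E)): towers=[A/C/E; D] holding=B
step 2 (unstack(A, C)) [no-op]: towers=[A/C/E; D] holding=B
step 3 (stack(B, D)): towers=[A/C/E; D/B] holding=-
step 4 (unstack(E, C)): towers=[A/C; D/B] holding=E
step 5 (putdown(E)): towers=[A/C; D/B; E] holding=-
step 6 (unstack(C, A)): towers=[A; D/B; E] holding=C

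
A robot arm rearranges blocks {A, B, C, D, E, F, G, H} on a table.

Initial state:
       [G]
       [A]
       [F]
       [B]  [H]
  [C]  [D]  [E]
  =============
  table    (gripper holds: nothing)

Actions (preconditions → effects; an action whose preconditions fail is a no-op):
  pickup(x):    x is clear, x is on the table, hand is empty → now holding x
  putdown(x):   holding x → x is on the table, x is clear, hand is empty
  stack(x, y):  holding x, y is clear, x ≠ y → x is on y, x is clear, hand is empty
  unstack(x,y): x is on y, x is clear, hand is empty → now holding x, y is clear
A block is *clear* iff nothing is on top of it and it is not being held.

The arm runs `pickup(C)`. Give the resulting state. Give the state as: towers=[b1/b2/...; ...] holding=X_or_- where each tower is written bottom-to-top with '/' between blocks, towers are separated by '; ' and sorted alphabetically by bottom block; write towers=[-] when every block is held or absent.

towers=[D/B/F/A/G; E/H] holding=C

before: towers=[C; D/B/F/A/G; E/H] holding=-
pre[pickup(C)]: clear(C) ✓, ontable(C) ✓, handempty ✓
all met → apply pickup(C)
after:  towers=[D/B/F/A/G; E/H] holding=C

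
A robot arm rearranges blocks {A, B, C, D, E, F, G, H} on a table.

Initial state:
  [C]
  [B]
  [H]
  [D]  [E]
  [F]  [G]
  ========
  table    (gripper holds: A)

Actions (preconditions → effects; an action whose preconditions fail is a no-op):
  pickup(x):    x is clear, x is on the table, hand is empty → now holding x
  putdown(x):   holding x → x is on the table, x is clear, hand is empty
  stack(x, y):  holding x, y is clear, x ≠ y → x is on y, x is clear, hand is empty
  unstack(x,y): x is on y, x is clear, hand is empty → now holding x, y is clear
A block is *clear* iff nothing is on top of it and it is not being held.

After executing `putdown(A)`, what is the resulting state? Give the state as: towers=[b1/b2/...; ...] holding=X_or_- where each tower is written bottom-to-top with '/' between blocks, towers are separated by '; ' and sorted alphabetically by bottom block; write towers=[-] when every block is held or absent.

towers=[A; F/D/H/B/C; G/E] holding=-

before: towers=[F/D/H/B/C; G/E] holding=A
pre[putdown(A)]: holding(A) yes
all met → apply putdown(A)
after:  towers=[A; F/D/H/B/C; G/E] holding=-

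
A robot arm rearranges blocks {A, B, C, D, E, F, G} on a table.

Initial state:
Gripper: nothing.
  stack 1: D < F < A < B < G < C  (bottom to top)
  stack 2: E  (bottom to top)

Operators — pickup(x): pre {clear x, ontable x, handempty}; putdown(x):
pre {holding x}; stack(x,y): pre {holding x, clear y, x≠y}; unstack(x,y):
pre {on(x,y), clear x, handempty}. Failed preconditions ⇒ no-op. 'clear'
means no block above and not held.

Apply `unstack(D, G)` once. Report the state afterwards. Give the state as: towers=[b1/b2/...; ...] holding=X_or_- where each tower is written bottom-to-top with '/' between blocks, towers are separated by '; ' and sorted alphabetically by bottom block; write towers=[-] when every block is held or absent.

before: towers=[D/F/A/B/G/C; E] holding=-
pre[unstack(D, G)]: on(D,G) no, clear(D) no, handempty yes
on(D,G), clear(D) unmet → unstack(D, G) is a no-op
after:  towers=[D/F/A/B/G/C; E] holding=-

towers=[D/F/A/B/G/C; E] holding=-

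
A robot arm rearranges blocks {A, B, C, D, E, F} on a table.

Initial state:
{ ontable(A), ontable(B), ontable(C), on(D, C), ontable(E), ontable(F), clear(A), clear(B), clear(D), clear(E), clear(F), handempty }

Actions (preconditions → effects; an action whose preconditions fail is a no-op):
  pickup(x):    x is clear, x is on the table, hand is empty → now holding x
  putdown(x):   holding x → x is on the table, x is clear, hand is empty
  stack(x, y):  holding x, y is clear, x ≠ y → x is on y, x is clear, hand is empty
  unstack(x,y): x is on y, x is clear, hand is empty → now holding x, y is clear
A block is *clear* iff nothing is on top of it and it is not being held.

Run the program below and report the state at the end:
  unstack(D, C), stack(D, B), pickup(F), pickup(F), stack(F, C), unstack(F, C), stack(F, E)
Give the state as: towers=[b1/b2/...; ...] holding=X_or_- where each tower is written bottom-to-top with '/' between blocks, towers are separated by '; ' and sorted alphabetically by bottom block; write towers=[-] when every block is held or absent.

step 1 (unstack(D, C)): towers=[A; B; C; E; F] holding=D
step 2 (stack(D, B)): towers=[A; B/D; C; E; F] holding=-
step 3 (pickup(F)): towers=[A; B/D; C; E] holding=F
step 4 (pickup(F)) [no-op]: towers=[A; B/D; C; E] holding=F
step 5 (stack(F, C)): towers=[A; B/D; C/F; E] holding=-
step 6 (unstack(F, C)): towers=[A; B/D; C; E] holding=F
step 7 (stack(F, E)): towers=[A; B/D; C; E/F] holding=-

towers=[A; B/D; C; E/F] holding=-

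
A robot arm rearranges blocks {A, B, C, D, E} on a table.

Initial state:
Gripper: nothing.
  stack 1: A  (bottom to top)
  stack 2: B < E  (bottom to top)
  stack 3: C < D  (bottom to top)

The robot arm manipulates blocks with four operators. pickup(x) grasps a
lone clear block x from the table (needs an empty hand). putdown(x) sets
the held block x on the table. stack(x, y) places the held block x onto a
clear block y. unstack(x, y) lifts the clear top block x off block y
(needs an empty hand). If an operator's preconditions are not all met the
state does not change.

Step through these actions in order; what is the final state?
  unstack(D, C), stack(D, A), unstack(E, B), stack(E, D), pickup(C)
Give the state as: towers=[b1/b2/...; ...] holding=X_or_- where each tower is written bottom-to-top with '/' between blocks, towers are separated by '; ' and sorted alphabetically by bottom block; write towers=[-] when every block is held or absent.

step 1 (unstack(D, C)): towers=[A; B/E; C] holding=D
step 2 (stack(D, A)): towers=[A/D; B/E; C] holding=-
step 3 (unstack(E, B)): towers=[A/D; B; C] holding=E
step 4 (stack(E, D)): towers=[A/D/E; B; C] holding=-
step 5 (pickup(C)): towers=[A/D/E; B] holding=C

towers=[A/D/E; B] holding=C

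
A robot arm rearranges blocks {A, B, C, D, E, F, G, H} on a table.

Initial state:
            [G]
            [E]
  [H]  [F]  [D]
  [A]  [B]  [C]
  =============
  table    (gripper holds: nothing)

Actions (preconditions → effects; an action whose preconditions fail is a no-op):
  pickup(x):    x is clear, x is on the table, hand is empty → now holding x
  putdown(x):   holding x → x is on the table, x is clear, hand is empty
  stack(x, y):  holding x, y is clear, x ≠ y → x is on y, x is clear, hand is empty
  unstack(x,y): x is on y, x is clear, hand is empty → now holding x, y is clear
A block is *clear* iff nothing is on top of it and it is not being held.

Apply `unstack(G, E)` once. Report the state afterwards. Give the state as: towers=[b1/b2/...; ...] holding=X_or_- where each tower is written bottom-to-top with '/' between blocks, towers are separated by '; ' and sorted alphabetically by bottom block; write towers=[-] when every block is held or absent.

towers=[A/H; B/F; C/D/E] holding=G

before: towers=[A/H; B/F; C/D/E/G] holding=-
pre[unstack(G, E)]: on(G,E) ✓, clear(G) ✓, handempty ✓
all met → apply unstack(G, E)
after:  towers=[A/H; B/F; C/D/E] holding=G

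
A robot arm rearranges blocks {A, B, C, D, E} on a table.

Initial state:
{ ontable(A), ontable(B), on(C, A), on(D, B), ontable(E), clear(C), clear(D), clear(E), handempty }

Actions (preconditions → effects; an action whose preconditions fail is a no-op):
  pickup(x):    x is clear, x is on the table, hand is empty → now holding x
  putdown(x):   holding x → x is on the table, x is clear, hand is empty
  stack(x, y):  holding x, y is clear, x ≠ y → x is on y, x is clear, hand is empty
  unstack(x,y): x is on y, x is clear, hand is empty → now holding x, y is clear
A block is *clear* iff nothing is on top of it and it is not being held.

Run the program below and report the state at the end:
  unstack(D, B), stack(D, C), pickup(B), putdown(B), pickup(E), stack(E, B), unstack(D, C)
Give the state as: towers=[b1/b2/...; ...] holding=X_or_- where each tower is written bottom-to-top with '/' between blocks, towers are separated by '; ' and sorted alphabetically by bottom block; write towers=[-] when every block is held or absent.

towers=[A/C; B/E] holding=D

step 1 (unstack(D, B)): towers=[A/C; B; E] holding=D
step 2 (stack(D, C)): towers=[A/C/D; B; E] holding=-
step 3 (pickup(B)): towers=[A/C/D; E] holding=B
step 4 (putdown(B)): towers=[A/C/D; B; E] holding=-
step 5 (pickup(E)): towers=[A/C/D; B] holding=E
step 6 (stack(E, B)): towers=[A/C/D; B/E] holding=-
step 7 (unstack(D, C)): towers=[A/C; B/E] holding=D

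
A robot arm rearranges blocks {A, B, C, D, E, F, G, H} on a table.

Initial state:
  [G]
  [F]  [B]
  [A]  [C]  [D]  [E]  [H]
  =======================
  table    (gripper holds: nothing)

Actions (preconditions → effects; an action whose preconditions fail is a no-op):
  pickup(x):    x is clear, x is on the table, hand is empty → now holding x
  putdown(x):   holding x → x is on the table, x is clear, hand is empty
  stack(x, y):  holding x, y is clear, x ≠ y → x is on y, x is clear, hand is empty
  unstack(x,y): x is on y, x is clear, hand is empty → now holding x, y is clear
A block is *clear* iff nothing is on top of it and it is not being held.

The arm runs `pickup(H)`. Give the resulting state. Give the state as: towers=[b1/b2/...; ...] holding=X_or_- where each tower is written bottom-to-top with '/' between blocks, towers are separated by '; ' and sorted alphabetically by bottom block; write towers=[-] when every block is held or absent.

before: towers=[A/F/G; C/B; D; E; H] holding=-
pre[pickup(H)]: clear(H) ✓, ontable(H) ✓, handempty ✓
all met → apply pickup(H)
after:  towers=[A/F/G; C/B; D; E] holding=H

towers=[A/F/G; C/B; D; E] holding=H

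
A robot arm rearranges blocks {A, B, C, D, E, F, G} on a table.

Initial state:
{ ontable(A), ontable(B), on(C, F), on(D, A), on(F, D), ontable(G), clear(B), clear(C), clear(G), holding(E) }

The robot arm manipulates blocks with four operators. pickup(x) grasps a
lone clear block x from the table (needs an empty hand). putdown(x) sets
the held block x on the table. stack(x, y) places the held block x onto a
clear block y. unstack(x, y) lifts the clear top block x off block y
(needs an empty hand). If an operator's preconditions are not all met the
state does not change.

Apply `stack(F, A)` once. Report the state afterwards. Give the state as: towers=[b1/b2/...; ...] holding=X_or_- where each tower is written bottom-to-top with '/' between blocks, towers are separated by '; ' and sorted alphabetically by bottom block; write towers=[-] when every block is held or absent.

towers=[A/D/F/C; B; G] holding=E

before: towers=[A/D/F/C; B; G] holding=E
pre[stack(F, A)]: holding(F) no, clear(A) no, F≠A yes
holding(F), clear(A) unmet → stack(F, A) is a no-op
after:  towers=[A/D/F/C; B; G] holding=E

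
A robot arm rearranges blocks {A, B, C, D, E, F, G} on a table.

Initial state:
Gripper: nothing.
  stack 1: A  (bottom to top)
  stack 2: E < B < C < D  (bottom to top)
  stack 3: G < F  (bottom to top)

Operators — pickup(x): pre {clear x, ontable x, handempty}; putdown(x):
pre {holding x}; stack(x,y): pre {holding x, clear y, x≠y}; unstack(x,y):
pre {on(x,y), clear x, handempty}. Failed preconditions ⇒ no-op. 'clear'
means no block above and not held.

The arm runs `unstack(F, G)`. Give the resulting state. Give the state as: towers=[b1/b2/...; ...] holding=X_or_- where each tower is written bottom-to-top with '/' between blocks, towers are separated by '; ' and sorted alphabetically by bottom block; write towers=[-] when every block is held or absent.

towers=[A; E/B/C/D; G] holding=F

before: towers=[A; E/B/C/D; G/F] holding=-
pre[unstack(F, G)]: on(F,G) ✓, clear(F) ✓, handempty ✓
all met → apply unstack(F, G)
after:  towers=[A; E/B/C/D; G] holding=F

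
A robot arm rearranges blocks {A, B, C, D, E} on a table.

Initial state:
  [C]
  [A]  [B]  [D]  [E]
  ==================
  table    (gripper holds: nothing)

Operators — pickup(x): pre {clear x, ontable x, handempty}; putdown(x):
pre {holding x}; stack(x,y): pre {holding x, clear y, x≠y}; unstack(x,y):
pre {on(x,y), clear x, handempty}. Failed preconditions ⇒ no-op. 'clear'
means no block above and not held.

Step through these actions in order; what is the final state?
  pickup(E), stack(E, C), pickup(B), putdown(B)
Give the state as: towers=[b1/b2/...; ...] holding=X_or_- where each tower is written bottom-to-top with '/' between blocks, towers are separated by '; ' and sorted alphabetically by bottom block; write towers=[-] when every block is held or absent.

step 1 (pickup(E)): towers=[A/C; B; D] holding=E
step 2 (stack(E, C)): towers=[A/C/E; B; D] holding=-
step 3 (pickup(B)): towers=[A/C/E; D] holding=B
step 4 (putdown(B)): towers=[A/C/E; B; D] holding=-

towers=[A/C/E; B; D] holding=-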